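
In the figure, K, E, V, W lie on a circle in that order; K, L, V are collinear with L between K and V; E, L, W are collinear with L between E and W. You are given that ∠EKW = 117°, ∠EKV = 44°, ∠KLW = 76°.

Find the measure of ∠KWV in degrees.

∠KWV = 75°

1. ∠EVW = 63°  [cyclic KEVW, opposite ∠K+∠V]
2. ∠EWV = 44°  [same arc EV]
3. ∠VLW = 104°  [linear pair at L on KV]
4. ∠VEW = 73°  [△EVW]
5. ∠KVW = 32°  [△VLW]
6. ∠VKW = 73°  [same arc VW]
7. ∠KWV = 75°  [△KVW]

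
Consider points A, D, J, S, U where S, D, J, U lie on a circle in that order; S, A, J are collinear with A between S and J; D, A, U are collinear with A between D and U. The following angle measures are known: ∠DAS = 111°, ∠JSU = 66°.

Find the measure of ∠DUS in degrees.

1. ∠JAU = 111°  [vertical angles at A]
2. ∠SAU = 69°  [linear pair at A on SJ]
3. ∠DUS = 45°  [△SAU]

∠DUS = 45°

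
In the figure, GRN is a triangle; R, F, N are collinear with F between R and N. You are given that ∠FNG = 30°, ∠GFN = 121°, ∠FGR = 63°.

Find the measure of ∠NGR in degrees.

1. ∠GNR = 30°  [F on ray NR]
2. ∠GFR = 59°  [linear pair at F on RN]
3. ∠FRG = 58°  [△GRF]
4. ∠GRN = 58°  [F on ray RN]
5. ∠NGR = 92°  [△GRN]

∠NGR = 92°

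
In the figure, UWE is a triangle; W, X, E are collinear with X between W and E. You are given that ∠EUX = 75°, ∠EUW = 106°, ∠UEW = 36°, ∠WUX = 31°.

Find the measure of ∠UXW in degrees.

1. ∠EWU = 38°  [△UWE]
2. ∠UWX = 38°  [X on ray WE]
3. ∠UXW = 111°  [△UWX]

∠UXW = 111°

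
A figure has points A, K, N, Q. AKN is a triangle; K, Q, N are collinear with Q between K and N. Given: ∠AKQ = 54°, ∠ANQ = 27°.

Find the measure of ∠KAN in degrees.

1. ∠AKN = 54°  [Q on ray KN]
2. ∠ANK = 27°  [Q on ray NK]
3. ∠KAN = 99°  [△AKN]

∠KAN = 99°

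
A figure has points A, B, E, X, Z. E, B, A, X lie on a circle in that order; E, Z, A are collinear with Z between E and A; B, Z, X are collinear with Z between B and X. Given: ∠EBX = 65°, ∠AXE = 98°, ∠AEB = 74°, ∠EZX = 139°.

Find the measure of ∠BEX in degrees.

∠BEX = 91°

1. ∠EAX = 65°  [same arc EX]
2. ∠AEX = 17°  [△EAX]
3. ∠BXE = 24°  [△EZX]
4. ∠BEX = 91°  [△EBX]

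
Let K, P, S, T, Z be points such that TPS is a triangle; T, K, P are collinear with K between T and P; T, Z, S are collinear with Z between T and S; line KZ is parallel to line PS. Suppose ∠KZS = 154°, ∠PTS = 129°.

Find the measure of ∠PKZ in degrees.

∠PKZ = 155°

1. ∠KZT = 26°  [linear pair at Z on TS]
2. ∠KTZ = 129°  [K on TP, Z on TS]
3. ∠TKZ = 25°  [△TKZ]
4. ∠PKZ = 155°  [linear pair at K on TP]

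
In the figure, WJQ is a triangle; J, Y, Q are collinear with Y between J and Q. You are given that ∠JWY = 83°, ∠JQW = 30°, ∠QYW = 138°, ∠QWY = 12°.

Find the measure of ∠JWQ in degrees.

1. ∠JYW = 42°  [linear pair at Y on JQ]
2. ∠WJY = 55°  [△WJY]
3. ∠QJW = 55°  [Y on ray JQ]
4. ∠JWQ = 95°  [△WJQ]

∠JWQ = 95°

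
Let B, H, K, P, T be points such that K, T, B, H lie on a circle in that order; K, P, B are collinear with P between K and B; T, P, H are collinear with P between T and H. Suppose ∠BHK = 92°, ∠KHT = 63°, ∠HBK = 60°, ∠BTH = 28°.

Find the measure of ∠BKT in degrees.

1. ∠BTK = 88°  [cyclic KTBH, opposite ∠T+∠H]
2. ∠KBT = 63°  [same arc KT]
3. ∠BKT = 29°  [△KTB]

∠BKT = 29°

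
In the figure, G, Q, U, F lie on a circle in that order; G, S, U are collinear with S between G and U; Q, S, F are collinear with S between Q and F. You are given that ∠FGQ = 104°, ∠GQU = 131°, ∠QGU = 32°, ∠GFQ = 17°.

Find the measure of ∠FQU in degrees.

∠FQU = 72°

1. ∠FUQ = 76°  [cyclic GQUF, opposite ∠G+∠U]
2. ∠QFU = 32°  [same arc QU]
3. ∠FQU = 72°  [△QUF]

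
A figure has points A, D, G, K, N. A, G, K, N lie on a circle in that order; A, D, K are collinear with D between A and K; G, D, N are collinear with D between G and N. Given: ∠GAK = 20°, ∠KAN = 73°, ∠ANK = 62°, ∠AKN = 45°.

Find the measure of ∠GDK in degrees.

1. ∠KGN = 73°  [same arc KN]
2. ∠AGK = 118°  [cyclic AGKN, opposite ∠G+∠N]
3. ∠AKG = 42°  [△AGK]
4. ∠GDK = 65°  [△GDK]

∠GDK = 65°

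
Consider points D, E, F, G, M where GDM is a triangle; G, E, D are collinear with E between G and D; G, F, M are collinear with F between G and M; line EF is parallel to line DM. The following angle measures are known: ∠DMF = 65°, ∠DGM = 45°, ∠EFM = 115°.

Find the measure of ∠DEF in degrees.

1. ∠DMG = 65°  [F on ray MG]
2. ∠GDM = 70°  [△GDM]
3. ∠FEG = 70°  [EF∥DM, corresponding at E]
4. ∠DEF = 110°  [linear pair at E on GD]

∠DEF = 110°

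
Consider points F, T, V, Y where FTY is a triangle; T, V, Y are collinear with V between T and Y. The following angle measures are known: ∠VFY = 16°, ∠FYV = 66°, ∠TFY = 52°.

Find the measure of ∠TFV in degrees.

1. ∠FVY = 98°  [△FVY]
2. ∠FYT = 66°  [V on ray YT]
3. ∠FTY = 62°  [△FTY]
4. ∠FVT = 82°  [linear pair at V on TY]
5. ∠FTV = 62°  [V on ray TY]
6. ∠TFV = 36°  [△FTV]

∠TFV = 36°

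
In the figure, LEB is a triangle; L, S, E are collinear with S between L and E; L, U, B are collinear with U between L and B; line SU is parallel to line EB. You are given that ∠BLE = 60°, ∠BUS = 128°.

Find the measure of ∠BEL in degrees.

1. ∠SLU = 60°  [S on LE, U on LB]
2. ∠LUS = 52°  [linear pair at U on LB]
3. ∠LSU = 68°  [△LSU]
4. ∠BEL = 68°  [SU∥EB, corresponding at S]

∠BEL = 68°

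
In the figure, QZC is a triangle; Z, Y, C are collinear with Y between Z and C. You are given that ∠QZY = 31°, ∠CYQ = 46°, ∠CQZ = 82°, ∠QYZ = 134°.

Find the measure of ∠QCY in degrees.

∠QCY = 67°

1. ∠CZQ = 31°  [Y on ray ZC]
2. ∠QCZ = 67°  [△QZC]
3. ∠QCY = 67°  [Y on ray CZ]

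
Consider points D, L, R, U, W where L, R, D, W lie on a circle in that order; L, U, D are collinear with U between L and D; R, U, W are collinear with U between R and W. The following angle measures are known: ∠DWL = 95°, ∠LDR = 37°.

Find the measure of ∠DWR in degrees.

1. ∠DRL = 85°  [cyclic LRDW, opposite ∠R+∠W]
2. ∠DLR = 58°  [△LRD]
3. ∠DWR = 58°  [same arc RD]

∠DWR = 58°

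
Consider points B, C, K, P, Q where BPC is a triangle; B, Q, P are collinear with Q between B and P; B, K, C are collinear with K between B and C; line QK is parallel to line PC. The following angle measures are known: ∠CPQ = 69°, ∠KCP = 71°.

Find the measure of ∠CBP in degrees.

1. ∠BPC = 69°  [Q on ray PB]
2. ∠BCP = 71°  [K on ray CB]
3. ∠CBP = 40°  [△BPC]

∠CBP = 40°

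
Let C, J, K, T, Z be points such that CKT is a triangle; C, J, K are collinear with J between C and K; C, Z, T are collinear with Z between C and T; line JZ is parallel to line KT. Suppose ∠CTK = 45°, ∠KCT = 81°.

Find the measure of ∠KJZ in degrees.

∠KJZ = 126°

1. ∠CKT = 54°  [△CKT]
2. ∠CJZ = 54°  [JZ∥KT, corresponding at J]
3. ∠KJZ = 126°  [linear pair at J on CK]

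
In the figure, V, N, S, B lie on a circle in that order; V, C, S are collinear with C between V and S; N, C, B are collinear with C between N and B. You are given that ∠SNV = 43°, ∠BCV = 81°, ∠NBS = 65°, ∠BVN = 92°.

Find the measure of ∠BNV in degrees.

1. ∠NCS = 81°  [vertical angles at C]
2. ∠NVS = 65°  [same arc NS]
3. ∠NCV = 99°  [linear pair at C on VS]
4. ∠BNV = 16°  [△VCN]

∠BNV = 16°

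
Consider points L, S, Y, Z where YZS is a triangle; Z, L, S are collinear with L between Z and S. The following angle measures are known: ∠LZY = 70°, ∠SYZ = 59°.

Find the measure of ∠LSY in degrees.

1. ∠SZY = 70°  [L on ray ZS]
2. ∠YSZ = 51°  [△YZS]
3. ∠LSY = 51°  [L on ray SZ]

∠LSY = 51°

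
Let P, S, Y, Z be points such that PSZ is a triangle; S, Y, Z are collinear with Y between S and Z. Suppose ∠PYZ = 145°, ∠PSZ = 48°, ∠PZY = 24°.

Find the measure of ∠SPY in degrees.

∠SPY = 97°

1. ∠PYS = 35°  [linear pair at Y on SZ]
2. ∠PSY = 48°  [Y on ray SZ]
3. ∠SPY = 97°  [△PSY]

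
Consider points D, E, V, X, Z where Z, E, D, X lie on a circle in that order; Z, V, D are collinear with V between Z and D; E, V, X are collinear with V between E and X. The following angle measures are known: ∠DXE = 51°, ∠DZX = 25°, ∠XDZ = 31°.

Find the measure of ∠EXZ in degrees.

∠EXZ = 73°

1. ∠DVX = 98°  [△DVX]
2. ∠XVZ = 82°  [linear pair at V on ZD]
3. ∠EXZ = 73°  [△ZVX]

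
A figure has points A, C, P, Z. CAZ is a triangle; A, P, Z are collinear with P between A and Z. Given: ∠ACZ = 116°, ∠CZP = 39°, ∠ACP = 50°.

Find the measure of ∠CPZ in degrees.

1. ∠AZC = 39°  [P on ray ZA]
2. ∠CAZ = 25°  [△CAZ]
3. ∠CAP = 25°  [P on ray AZ]
4. ∠APC = 105°  [△CAP]
5. ∠CPZ = 75°  [linear pair at P on AZ]

∠CPZ = 75°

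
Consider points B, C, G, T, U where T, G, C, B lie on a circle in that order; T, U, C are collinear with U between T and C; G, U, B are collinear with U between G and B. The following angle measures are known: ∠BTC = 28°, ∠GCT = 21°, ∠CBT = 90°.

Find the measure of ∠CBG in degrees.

1. ∠CGT = 90°  [cyclic TGCB, opposite ∠G+∠B]
2. ∠CTG = 69°  [△TGC]
3. ∠CBG = 69°  [same arc GC]

∠CBG = 69°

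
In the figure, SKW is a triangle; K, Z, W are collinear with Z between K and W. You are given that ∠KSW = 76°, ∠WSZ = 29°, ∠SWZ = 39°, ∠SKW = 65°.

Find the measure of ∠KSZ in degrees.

1. ∠SZW = 112°  [△SZW]
2. ∠SKZ = 65°  [Z on ray KW]
3. ∠KZS = 68°  [linear pair at Z on KW]
4. ∠KSZ = 47°  [△SKZ]

∠KSZ = 47°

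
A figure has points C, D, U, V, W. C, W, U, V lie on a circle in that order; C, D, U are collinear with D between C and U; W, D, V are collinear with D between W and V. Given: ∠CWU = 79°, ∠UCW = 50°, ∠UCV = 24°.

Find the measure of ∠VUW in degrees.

∠VUW = 106°

1. ∠UVW = 50°  [same arc WU]
2. ∠UWV = 24°  [same arc UV]
3. ∠VUW = 106°  [△WUV]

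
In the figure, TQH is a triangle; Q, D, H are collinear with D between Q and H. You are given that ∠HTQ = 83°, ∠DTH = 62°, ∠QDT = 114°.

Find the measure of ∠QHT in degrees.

∠QHT = 52°

1. ∠HDT = 66°  [linear pair at D on QH]
2. ∠DHT = 52°  [△TDH]
3. ∠QHT = 52°  [D on ray HQ]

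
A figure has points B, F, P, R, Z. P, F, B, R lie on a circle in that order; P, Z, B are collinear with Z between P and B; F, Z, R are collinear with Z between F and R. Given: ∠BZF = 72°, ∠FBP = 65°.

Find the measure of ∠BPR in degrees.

1. ∠PZR = 72°  [vertical angles at Z]
2. ∠FRP = 65°  [same arc PF]
3. ∠BPR = 43°  [△PZR]

∠BPR = 43°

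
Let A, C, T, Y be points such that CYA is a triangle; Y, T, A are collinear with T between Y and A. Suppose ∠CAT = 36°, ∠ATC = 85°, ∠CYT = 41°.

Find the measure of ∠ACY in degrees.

1. ∠CAY = 36°  [T on ray AY]
2. ∠AYC = 41°  [T on ray YA]
3. ∠ACY = 103°  [△CYA]

∠ACY = 103°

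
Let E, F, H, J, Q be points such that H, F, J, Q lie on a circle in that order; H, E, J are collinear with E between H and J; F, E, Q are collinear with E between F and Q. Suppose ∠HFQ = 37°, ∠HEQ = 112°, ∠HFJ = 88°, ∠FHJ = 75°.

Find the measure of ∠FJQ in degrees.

∠FJQ = 54°

1. ∠FEJ = 112°  [vertical angles at E]
2. ∠FJH = 17°  [△HFJ]
3. ∠FQJ = 75°  [same arc FJ]
4. ∠JFQ = 51°  [△FEJ]
5. ∠FJQ = 54°  [△FJQ]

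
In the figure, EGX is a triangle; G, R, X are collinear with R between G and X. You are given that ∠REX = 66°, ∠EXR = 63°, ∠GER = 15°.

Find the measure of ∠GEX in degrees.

1. ∠ERX = 51°  [△ERX]
2. ∠EXG = 63°  [R on ray XG]
3. ∠ERG = 129°  [linear pair at R on GX]
4. ∠EGR = 36°  [△EGR]
5. ∠EGX = 36°  [R on ray GX]
6. ∠GEX = 81°  [△EGX]

∠GEX = 81°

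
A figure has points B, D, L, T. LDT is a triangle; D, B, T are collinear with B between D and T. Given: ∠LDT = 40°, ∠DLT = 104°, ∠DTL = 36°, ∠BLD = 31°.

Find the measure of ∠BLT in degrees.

∠BLT = 73°

1. ∠BDL = 40°  [B on ray DT]
2. ∠BTL = 36°  [B on ray TD]
3. ∠DBL = 109°  [△LDB]
4. ∠LBT = 71°  [linear pair at B on DT]
5. ∠BLT = 73°  [△LBT]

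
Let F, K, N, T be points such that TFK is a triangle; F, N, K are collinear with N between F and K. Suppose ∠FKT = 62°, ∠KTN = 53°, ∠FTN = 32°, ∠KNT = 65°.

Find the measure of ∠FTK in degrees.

1. ∠FNT = 115°  [linear pair at N on FK]
2. ∠NFT = 33°  [△TFN]
3. ∠KFT = 33°  [N on ray FK]
4. ∠FTK = 85°  [△TFK]

∠FTK = 85°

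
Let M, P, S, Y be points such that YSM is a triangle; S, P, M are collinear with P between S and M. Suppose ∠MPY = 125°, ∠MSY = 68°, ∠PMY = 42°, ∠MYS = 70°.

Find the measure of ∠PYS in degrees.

1. ∠SPY = 55°  [linear pair at P on SM]
2. ∠PSY = 68°  [P on ray SM]
3. ∠PYS = 57°  [△YSP]

∠PYS = 57°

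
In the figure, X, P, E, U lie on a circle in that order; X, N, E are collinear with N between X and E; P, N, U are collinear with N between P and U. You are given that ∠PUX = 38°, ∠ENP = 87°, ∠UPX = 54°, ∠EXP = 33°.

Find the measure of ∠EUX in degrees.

∠EUX = 71°

1. ∠UNX = 87°  [vertical angles at N]
2. ∠UEX = 54°  [same arc XU]
3. ∠EXU = 55°  [△XNU]
4. ∠EUX = 71°  [△XEU]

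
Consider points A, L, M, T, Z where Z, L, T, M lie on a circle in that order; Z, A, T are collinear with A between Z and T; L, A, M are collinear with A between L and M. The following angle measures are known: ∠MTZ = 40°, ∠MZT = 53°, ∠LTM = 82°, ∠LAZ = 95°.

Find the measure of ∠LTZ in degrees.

1. ∠MLT = 53°  [same arc TM]
2. ∠LAT = 85°  [linear pair at A on ZT]
3. ∠LTZ = 42°  [△LAT]

∠LTZ = 42°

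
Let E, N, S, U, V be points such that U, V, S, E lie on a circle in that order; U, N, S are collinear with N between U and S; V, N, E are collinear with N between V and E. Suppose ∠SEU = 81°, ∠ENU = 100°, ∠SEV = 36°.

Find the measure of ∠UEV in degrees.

1. ∠SVU = 99°  [cyclic UVSE, opposite ∠V+∠E]
2. ∠SUV = 36°  [same arc VS]
3. ∠USV = 45°  [△UVS]
4. ∠UEV = 45°  [same arc UV]

∠UEV = 45°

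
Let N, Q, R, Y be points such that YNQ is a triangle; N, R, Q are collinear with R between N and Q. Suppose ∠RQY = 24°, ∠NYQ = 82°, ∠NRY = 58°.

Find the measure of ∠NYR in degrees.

∠NYR = 48°

1. ∠NQY = 24°  [R on ray QN]
2. ∠QNY = 74°  [△YNQ]
3. ∠RNY = 74°  [R on ray NQ]
4. ∠NYR = 48°  [△YNR]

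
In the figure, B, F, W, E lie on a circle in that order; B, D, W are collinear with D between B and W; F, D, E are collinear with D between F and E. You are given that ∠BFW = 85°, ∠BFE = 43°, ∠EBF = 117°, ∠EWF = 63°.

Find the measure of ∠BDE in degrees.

∠BDE = 118°

1. ∠BEW = 95°  [cyclic BFWE, opposite ∠F+∠E]
2. ∠BWE = 43°  [same arc BE]
3. ∠BEF = 20°  [△BFE]
4. ∠EBW = 42°  [△BWE]
5. ∠BDE = 118°  [△BDE]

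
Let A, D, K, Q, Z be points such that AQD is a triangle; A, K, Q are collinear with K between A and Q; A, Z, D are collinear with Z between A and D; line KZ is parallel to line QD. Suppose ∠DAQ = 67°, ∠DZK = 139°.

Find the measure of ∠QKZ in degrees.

∠QKZ = 108°

1. ∠KAZ = 67°  [K on AQ, Z on AD]
2. ∠AZK = 41°  [linear pair at Z on AD]
3. ∠AKZ = 72°  [△AKZ]
4. ∠QKZ = 108°  [linear pair at K on AQ]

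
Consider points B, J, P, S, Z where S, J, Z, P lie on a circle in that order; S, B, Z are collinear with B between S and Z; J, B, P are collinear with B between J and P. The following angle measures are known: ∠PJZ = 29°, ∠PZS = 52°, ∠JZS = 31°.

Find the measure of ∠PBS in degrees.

∠PBS = 120°

1. ∠PSZ = 29°  [same arc ZP]
2. ∠JPS = 31°  [same arc SJ]
3. ∠PBS = 120°  [△SBP]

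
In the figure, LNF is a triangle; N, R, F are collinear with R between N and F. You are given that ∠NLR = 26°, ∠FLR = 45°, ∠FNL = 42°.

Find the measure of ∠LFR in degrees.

1. ∠LNR = 42°  [R on ray NF]
2. ∠LRN = 112°  [△LNR]
3. ∠FRL = 68°  [linear pair at R on NF]
4. ∠LFR = 67°  [△LRF]

∠LFR = 67°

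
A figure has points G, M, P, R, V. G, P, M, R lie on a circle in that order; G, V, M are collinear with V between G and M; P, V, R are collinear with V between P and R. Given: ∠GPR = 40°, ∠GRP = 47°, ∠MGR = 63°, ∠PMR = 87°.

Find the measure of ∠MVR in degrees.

1. ∠GMR = 40°  [same arc GR]
2. ∠MPR = 63°  [same arc MR]
3. ∠MRP = 30°  [△PMR]
4. ∠MVR = 110°  [△MVR]

∠MVR = 110°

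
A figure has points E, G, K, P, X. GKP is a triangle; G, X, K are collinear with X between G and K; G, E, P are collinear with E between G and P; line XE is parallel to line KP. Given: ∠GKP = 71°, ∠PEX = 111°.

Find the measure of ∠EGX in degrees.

∠EGX = 40°

1. ∠EXG = 71°  [XE∥KP, corresponding at X]
2. ∠GEX = 69°  [linear pair at E on GP]
3. ∠EGX = 40°  [△GXE]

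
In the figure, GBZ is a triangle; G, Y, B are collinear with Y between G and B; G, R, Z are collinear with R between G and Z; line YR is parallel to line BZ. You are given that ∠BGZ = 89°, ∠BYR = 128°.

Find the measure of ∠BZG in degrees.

1. ∠RGY = 89°  [Y on GB, R on GZ]
2. ∠GYR = 52°  [linear pair at Y on GB]
3. ∠GRY = 39°  [△GYR]
4. ∠BZG = 39°  [YR∥BZ, corresponding at R]

∠BZG = 39°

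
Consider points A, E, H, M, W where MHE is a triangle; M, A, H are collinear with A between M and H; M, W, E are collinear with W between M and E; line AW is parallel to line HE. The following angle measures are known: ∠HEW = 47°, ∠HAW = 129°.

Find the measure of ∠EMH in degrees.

∠EMH = 82°

1. ∠HEM = 47°  [W on ray EM]
2. ∠MAW = 51°  [linear pair at A on MH]
3. ∠AWM = 47°  [AW∥HE, corresponding at W]
4. ∠AMW = 82°  [△MAW]
5. ∠EMH = 82°  [A on MH, W on ME]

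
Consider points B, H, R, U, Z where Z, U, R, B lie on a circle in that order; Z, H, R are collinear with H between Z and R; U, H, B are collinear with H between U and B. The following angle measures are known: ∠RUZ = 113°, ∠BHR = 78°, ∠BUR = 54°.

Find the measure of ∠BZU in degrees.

1. ∠RBZ = 67°  [cyclic ZURB, opposite ∠U+∠B]
2. ∠BHZ = 102°  [linear pair at H on ZR]
3. ∠BZR = 54°  [same arc RB]
4. ∠BRZ = 59°  [△ZRB]
5. ∠UBZ = 24°  [△ZHB]
6. ∠BUZ = 59°  [same arc ZB]
7. ∠BZU = 97°  [△ZUB]

∠BZU = 97°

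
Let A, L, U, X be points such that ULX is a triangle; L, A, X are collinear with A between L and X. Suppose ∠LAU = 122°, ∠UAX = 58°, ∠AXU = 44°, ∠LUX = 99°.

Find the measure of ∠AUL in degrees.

1. ∠LXU = 44°  [A on ray XL]
2. ∠ULX = 37°  [△ULX]
3. ∠ALU = 37°  [A on ray LX]
4. ∠AUL = 21°  [△ULA]

∠AUL = 21°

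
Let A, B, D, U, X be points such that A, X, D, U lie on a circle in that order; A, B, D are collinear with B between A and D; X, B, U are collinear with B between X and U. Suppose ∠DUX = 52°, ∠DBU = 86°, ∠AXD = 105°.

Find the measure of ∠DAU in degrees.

∠DAU = 63°

1. ∠ADU = 42°  [△DBU]
2. ∠AUD = 75°  [cyclic AXDU, opposite ∠X+∠U]
3. ∠DAU = 63°  [△ADU]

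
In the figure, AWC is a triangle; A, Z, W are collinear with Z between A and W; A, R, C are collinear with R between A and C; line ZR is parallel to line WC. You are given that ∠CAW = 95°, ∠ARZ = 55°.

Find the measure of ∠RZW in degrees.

∠RZW = 150°

1. ∠RAZ = 95°  [Z on AW, R on AC]
2. ∠AZR = 30°  [△AZR]
3. ∠RZW = 150°  [linear pair at Z on AW]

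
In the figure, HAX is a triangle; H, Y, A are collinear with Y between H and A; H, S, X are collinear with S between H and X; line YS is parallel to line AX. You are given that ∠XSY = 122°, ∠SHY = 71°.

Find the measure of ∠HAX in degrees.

1. ∠HSY = 58°  [linear pair at S on HX]
2. ∠HYS = 51°  [△HYS]
3. ∠HAX = 51°  [YS∥AX, corresponding at Y]

∠HAX = 51°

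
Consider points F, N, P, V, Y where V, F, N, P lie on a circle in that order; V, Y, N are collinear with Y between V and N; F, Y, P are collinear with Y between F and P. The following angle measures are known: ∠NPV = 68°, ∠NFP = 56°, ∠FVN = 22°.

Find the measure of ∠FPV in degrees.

1. ∠NFV = 112°  [cyclic VFNP, opposite ∠F+∠P]
2. ∠FNV = 46°  [△VFN]
3. ∠FPV = 46°  [same arc VF]

∠FPV = 46°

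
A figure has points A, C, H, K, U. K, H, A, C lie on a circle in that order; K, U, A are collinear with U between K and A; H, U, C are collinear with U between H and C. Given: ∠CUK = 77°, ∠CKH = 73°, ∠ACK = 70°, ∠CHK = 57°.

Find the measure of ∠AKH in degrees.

1. ∠HCK = 50°  [△KHC]
2. ∠AHK = 110°  [cyclic KHAC, opposite ∠H+∠C]
3. ∠HAK = 50°  [same arc KH]
4. ∠AKH = 20°  [△KHA]

∠AKH = 20°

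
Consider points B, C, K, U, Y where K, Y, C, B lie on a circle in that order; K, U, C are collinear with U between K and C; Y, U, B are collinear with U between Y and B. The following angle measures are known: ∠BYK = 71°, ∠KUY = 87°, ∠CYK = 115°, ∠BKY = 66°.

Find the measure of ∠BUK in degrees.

∠BUK = 93°

1. ∠BCK = 71°  [same arc KB]
2. ∠KBY = 43°  [△KYB]
3. ∠CBK = 65°  [cyclic KYCB, opposite ∠Y+∠B]
4. ∠BKC = 44°  [△KCB]
5. ∠BUK = 93°  [△KUB]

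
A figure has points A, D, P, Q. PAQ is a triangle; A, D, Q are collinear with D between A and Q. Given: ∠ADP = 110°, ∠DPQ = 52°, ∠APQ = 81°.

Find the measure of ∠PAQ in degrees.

1. ∠PDQ = 70°  [linear pair at D on AQ]
2. ∠DQP = 58°  [△PDQ]
3. ∠AQP = 58°  [D on ray QA]
4. ∠PAQ = 41°  [△PAQ]

∠PAQ = 41°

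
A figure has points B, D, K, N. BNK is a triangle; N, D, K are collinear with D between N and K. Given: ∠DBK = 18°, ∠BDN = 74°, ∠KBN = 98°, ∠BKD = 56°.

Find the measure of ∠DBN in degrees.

1. ∠BKN = 56°  [D on ray KN]
2. ∠BNK = 26°  [△BNK]
3. ∠BND = 26°  [D on ray NK]
4. ∠DBN = 80°  [△BND]

∠DBN = 80°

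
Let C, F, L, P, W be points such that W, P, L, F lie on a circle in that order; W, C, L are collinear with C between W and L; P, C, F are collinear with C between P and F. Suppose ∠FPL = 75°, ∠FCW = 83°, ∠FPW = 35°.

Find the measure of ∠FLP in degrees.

∠FLP = 57°

1. ∠FWL = 75°  [same arc LF]
2. ∠PFW = 22°  [△WCF]
3. ∠FWP = 123°  [△WPF]
4. ∠FLP = 57°  [cyclic WPLF, opposite ∠W+∠L]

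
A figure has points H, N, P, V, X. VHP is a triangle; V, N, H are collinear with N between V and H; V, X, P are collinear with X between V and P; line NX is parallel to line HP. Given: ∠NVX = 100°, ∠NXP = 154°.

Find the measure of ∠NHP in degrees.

1. ∠NXV = 26°  [linear pair at X on VP]
2. ∠VNX = 54°  [△VNX]
3. ∠HNX = 126°  [linear pair at N on VH]
4. ∠NHP = 54°  [NX∥HP, co-interior at H–N]

∠NHP = 54°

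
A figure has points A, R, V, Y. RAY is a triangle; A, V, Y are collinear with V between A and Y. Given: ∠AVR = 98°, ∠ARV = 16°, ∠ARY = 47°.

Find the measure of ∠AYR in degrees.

1. ∠RAV = 66°  [△RAV]
2. ∠RAY = 66°  [V on ray AY]
3. ∠AYR = 67°  [△RAY]

∠AYR = 67°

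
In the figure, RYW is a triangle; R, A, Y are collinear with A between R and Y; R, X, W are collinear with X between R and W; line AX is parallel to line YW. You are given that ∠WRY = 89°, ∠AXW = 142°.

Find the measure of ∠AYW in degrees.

1. ∠ARX = 89°  [A on RY, X on RW]
2. ∠AXR = 38°  [linear pair at X on RW]
3. ∠RAX = 53°  [△RAX]
4. ∠XAY = 127°  [linear pair at A on RY]
5. ∠AYW = 53°  [AX∥YW, co-interior at Y–A]

∠AYW = 53°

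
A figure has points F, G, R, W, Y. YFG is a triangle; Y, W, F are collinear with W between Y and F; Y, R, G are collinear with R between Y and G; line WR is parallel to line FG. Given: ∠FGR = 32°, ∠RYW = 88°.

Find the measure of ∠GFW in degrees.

∠GFW = 60°

1. ∠FGY = 32°  [R on ray GY]
2. ∠FYG = 88°  [W on YF, R on YG]
3. ∠GFY = 60°  [△YFG]
4. ∠GFW = 60°  [W on ray FY]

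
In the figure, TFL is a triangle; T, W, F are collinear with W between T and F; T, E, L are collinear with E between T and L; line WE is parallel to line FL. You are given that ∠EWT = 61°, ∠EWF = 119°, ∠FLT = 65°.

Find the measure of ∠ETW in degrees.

∠ETW = 54°

1. ∠LFT = 61°  [WE∥FL, corresponding at W]
2. ∠FTL = 54°  [△TFL]
3. ∠ETW = 54°  [W on TF, E on TL]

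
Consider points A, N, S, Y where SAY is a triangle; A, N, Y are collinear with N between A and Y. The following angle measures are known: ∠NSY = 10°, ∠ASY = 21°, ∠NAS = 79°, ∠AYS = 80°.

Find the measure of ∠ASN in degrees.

∠ASN = 11°

1. ∠NYS = 80°  [N on ray YA]
2. ∠SNY = 90°  [△SNY]
3. ∠ANS = 90°  [linear pair at N on AY]
4. ∠ASN = 11°  [△SAN]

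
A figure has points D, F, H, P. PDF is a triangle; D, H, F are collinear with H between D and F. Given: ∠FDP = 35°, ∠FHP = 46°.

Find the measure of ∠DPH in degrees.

∠DPH = 11°

1. ∠HDP = 35°  [H on ray DF]
2. ∠DHP = 134°  [linear pair at H on DF]
3. ∠DPH = 11°  [△PDH]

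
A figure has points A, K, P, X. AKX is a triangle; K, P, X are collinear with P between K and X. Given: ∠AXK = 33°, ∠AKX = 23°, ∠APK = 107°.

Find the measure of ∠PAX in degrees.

∠PAX = 74°

1. ∠AXP = 33°  [P on ray XK]
2. ∠APX = 73°  [linear pair at P on KX]
3. ∠PAX = 74°  [△APX]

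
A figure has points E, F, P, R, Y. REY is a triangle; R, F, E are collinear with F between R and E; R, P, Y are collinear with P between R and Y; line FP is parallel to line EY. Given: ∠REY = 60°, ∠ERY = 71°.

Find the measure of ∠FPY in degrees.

1. ∠EYR = 49°  [△REY]
2. ∠FPR = 49°  [FP∥EY, corresponding at P]
3. ∠FPY = 131°  [linear pair at P on RY]

∠FPY = 131°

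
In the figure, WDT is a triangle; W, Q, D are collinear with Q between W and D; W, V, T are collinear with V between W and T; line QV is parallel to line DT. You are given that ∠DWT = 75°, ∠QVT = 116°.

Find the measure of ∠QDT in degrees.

∠QDT = 41°

1. ∠QWV = 75°  [Q on WD, V on WT]
2. ∠QVW = 64°  [linear pair at V on WT]
3. ∠VQW = 41°  [△WQV]
4. ∠DQV = 139°  [linear pair at Q on WD]
5. ∠QDT = 41°  [QV∥DT, co-interior at D–Q]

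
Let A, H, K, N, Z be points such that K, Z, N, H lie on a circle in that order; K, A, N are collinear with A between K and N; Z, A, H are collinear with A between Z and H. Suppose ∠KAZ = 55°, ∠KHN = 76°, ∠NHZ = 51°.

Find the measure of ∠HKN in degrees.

1. ∠HAN = 55°  [vertical angles at A]
2. ∠HNK = 74°  [△NAH]
3. ∠HKN = 30°  [△KNH]

∠HKN = 30°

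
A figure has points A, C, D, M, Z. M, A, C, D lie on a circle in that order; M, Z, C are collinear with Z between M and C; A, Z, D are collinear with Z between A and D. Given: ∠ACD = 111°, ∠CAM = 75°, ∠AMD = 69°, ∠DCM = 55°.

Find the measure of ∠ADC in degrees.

∠ADC = 49°

1. ∠CDM = 105°  [cyclic MACD, opposite ∠A+∠D]
2. ∠CMD = 20°  [△MCD]
3. ∠CAD = 20°  [same arc CD]
4. ∠ADC = 49°  [△ACD]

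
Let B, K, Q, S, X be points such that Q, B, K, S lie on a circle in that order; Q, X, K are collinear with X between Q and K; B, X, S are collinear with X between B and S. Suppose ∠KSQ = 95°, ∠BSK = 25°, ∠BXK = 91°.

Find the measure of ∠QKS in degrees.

∠QKS = 66°

1. ∠BQK = 25°  [same arc BK]
2. ∠BXQ = 89°  [linear pair at X on QK]
3. ∠QBS = 66°  [△QXB]
4. ∠QKS = 66°  [same arc QS]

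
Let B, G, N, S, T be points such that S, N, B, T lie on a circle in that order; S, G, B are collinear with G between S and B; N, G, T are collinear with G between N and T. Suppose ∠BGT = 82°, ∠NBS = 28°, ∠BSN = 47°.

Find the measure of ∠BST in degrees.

∠BST = 54°

1. ∠SGT = 98°  [linear pair at G on SB]
2. ∠NTS = 28°  [same arc SN]
3. ∠BST = 54°  [△SGT]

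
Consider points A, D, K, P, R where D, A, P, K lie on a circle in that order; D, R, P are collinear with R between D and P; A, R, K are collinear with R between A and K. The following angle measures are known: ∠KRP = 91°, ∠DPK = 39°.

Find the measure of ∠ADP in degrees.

1. ∠ARD = 91°  [vertical angles at R]
2. ∠DAK = 39°  [same arc DK]
3. ∠ADP = 50°  [△DRA]

∠ADP = 50°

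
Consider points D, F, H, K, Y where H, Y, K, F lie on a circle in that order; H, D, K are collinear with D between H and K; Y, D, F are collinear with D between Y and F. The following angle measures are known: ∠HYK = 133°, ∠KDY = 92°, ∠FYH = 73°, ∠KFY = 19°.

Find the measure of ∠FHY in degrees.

∠FHY = 79°

1. ∠HFK = 47°  [cyclic HYKF, opposite ∠Y+∠F]
2. ∠FDH = 92°  [vertical angles at D]
3. ∠FKH = 73°  [same arc HF]
4. ∠FHK = 60°  [△HKF]
5. ∠HFY = 28°  [△HDF]
6. ∠FHY = 79°  [△HYF]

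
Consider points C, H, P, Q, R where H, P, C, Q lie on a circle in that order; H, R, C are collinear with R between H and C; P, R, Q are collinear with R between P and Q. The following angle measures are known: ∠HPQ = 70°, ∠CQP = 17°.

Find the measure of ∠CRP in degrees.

1. ∠CHP = 17°  [same arc PC]
2. ∠HRP = 93°  [△HRP]
3. ∠CRP = 87°  [linear pair at R on HC]

∠CRP = 87°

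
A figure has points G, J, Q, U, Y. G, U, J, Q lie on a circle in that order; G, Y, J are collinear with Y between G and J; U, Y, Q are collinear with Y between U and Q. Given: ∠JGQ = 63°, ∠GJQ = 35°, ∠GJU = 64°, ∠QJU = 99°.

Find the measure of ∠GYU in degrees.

1. ∠JUQ = 63°  [same arc JQ]
2. ∠JYU = 53°  [△UYJ]
3. ∠GYU = 127°  [linear pair at Y on GJ]

∠GYU = 127°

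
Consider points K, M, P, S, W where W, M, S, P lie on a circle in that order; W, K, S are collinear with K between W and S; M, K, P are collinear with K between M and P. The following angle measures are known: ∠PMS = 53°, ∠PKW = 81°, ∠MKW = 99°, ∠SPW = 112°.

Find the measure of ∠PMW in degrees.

1. ∠PWS = 53°  [same arc SP]
2. ∠PSW = 15°  [△WSP]
3. ∠PMW = 15°  [same arc WP]

∠PMW = 15°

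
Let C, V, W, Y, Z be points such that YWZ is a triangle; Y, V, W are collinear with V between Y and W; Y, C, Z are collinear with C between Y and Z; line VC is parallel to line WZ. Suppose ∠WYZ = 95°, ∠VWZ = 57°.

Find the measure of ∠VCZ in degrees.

∠VCZ = 152°

1. ∠YWZ = 57°  [V on ray WY]
2. ∠WZY = 28°  [△YWZ]
3. ∠VCY = 28°  [VC∥WZ, corresponding at C]
4. ∠VCZ = 152°  [linear pair at C on YZ]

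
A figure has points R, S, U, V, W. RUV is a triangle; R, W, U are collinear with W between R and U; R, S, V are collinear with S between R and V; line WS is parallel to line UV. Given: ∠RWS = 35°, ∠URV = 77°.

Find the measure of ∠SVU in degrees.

∠SVU = 68°

1. ∠RUV = 35°  [WS∥UV, corresponding at W]
2. ∠RVU = 68°  [△RUV]
3. ∠SVU = 68°  [S on ray VR]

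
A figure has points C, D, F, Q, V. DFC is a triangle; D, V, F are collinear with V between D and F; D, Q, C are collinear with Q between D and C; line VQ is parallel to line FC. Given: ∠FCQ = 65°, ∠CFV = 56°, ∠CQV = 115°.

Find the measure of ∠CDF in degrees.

∠CDF = 59°

1. ∠DCF = 65°  [Q on ray CD]
2. ∠CFD = 56°  [V on ray FD]
3. ∠CDF = 59°  [△DFC]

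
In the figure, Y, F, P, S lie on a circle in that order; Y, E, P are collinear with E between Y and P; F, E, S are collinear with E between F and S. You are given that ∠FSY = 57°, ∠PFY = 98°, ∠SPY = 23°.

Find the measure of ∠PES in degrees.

1. ∠FPY = 57°  [same arc YF]
2. ∠FYP = 25°  [△YFP]
3. ∠FSP = 25°  [same arc FP]
4. ∠PES = 132°  [△PES]

∠PES = 132°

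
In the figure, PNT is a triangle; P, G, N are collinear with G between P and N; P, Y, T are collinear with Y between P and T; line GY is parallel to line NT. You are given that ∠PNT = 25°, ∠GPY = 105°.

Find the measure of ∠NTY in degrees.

1. ∠PGY = 25°  [GY∥NT, corresponding at G]
2. ∠GYP = 50°  [△PGY]
3. ∠GYT = 130°  [linear pair at Y on PT]
4. ∠NTY = 50°  [GY∥NT, co-interior at T–Y]

∠NTY = 50°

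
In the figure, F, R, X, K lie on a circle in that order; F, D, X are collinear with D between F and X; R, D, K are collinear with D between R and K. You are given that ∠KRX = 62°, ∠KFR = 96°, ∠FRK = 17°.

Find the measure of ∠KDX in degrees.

1. ∠KXR = 84°  [cyclic FRXK, opposite ∠F+∠X]
2. ∠FXK = 17°  [same arc FK]
3. ∠RKX = 34°  [△RXK]
4. ∠KDX = 129°  [△XDK]

∠KDX = 129°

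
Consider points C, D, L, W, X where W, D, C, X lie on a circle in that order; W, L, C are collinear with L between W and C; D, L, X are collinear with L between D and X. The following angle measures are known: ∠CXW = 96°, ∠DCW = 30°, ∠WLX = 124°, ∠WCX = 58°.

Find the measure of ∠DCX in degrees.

1. ∠CWX = 26°  [△WCX]
2. ∠CLX = 56°  [linear pair at L on WC]
3. ∠CXD = 66°  [△CLX]
4. ∠CDX = 26°  [same arc CX]
5. ∠DCX = 88°  [△DCX]

∠DCX = 88°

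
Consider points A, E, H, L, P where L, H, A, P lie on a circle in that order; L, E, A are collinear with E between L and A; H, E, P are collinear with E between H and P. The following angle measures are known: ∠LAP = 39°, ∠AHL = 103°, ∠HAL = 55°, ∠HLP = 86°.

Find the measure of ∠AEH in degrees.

1. ∠LHP = 39°  [same arc LP]
2. ∠ALH = 22°  [△LHA]
3. ∠HEL = 119°  [△LEH]
4. ∠AEH = 61°  [linear pair at E on LA]

∠AEH = 61°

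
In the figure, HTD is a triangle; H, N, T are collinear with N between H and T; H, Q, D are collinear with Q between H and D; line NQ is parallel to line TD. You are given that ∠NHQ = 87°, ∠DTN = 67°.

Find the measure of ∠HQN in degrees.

∠HQN = 26°

1. ∠DHT = 87°  [N on HT, Q on HD]
2. ∠DTH = 67°  [N on ray TH]
3. ∠HDT = 26°  [△HTD]
4. ∠HQN = 26°  [NQ∥TD, corresponding at Q]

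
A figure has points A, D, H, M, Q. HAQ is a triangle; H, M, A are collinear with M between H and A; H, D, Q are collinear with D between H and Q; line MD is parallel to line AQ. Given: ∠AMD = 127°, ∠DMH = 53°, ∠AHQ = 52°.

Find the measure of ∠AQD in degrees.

1. ∠HAQ = 53°  [MD∥AQ, corresponding at M]
2. ∠AQH = 75°  [△HAQ]
3. ∠AQD = 75°  [D on ray QH]

∠AQD = 75°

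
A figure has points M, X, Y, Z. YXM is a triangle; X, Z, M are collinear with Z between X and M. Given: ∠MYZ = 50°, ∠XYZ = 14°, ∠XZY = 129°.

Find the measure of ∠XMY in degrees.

∠XMY = 79°

1. ∠MZY = 51°  [linear pair at Z on XM]
2. ∠YMZ = 79°  [△YZM]
3. ∠XMY = 79°  [Z on ray MX]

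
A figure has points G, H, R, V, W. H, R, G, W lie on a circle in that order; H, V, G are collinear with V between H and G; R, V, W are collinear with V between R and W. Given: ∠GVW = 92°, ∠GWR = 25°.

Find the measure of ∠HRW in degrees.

1. ∠HVR = 92°  [vertical angles at V]
2. ∠GHR = 25°  [same arc RG]
3. ∠HRW = 63°  [△HVR]

∠HRW = 63°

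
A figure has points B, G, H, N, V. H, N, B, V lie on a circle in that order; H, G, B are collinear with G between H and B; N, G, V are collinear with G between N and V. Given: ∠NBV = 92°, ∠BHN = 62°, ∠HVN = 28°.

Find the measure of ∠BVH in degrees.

1. ∠HBN = 28°  [same arc HN]
2. ∠BNH = 90°  [△HNB]
3. ∠BVH = 90°  [cyclic HNBV, opposite ∠N+∠V]

∠BVH = 90°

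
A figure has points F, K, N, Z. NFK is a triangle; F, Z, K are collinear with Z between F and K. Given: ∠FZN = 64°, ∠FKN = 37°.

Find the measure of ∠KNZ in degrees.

∠KNZ = 27°

1. ∠KZN = 116°  [linear pair at Z on FK]
2. ∠NKZ = 37°  [Z on ray KF]
3. ∠KNZ = 27°  [△NZK]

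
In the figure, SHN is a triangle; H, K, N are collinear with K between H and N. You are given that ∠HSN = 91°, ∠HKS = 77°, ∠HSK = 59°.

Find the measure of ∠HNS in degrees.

1. ∠KHS = 44°  [△SHK]
2. ∠NHS = 44°  [K on ray HN]
3. ∠HNS = 45°  [△SHN]

∠HNS = 45°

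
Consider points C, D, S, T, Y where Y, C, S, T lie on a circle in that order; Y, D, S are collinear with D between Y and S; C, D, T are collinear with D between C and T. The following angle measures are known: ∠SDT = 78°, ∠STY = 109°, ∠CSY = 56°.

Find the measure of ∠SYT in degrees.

∠SYT = 22°

1. ∠TDY = 102°  [linear pair at D on YS]
2. ∠CTY = 56°  [same arc YC]
3. ∠SYT = 22°  [△YDT]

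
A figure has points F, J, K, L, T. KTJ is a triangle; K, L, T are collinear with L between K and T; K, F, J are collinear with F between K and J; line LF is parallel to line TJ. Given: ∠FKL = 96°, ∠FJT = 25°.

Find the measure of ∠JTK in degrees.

1. ∠JKT = 96°  [L on KT, F on KJ]
2. ∠KJT = 25°  [F on ray JK]
3. ∠JTK = 59°  [△KTJ]

∠JTK = 59°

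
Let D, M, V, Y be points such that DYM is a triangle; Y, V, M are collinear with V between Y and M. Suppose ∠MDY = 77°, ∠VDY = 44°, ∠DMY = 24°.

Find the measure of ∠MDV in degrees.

1. ∠DYM = 79°  [△DYM]
2. ∠DMV = 24°  [V on ray MY]
3. ∠DYV = 79°  [V on ray YM]
4. ∠DVY = 57°  [△DYV]
5. ∠DVM = 123°  [linear pair at V on YM]
6. ∠MDV = 33°  [△DVM]

∠MDV = 33°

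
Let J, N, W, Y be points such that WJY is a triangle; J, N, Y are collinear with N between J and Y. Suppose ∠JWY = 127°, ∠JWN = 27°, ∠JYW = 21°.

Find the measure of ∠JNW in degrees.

∠JNW = 121°

1. ∠WJY = 32°  [△WJY]
2. ∠NJW = 32°  [N on ray JY]
3. ∠JNW = 121°  [△WJN]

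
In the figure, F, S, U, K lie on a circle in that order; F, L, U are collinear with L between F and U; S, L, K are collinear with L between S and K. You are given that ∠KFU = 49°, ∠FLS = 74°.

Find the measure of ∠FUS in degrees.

1. ∠KSU = 49°  [same arc UK]
2. ∠SLU = 106°  [linear pair at L on FU]
3. ∠FUS = 25°  [△SLU]

∠FUS = 25°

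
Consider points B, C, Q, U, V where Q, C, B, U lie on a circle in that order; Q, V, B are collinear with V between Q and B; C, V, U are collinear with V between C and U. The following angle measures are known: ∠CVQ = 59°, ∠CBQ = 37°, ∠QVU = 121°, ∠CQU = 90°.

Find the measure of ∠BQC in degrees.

∠BQC = 68°

1. ∠CUQ = 37°  [same arc QC]
2. ∠QCU = 53°  [△QCU]
3. ∠BQC = 68°  [△QVC]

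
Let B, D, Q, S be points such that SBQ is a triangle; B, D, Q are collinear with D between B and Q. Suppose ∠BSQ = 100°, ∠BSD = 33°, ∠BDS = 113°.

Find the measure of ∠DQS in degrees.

∠DQS = 46°

1. ∠DBS = 34°  [△SBD]
2. ∠QBS = 34°  [D on ray BQ]
3. ∠BQS = 46°  [△SBQ]
4. ∠DQS = 46°  [D on ray QB]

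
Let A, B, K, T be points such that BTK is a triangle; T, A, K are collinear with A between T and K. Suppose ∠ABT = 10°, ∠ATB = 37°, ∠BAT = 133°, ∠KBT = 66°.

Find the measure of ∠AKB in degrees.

1. ∠BTK = 37°  [A on ray TK]
2. ∠BKT = 77°  [△BTK]
3. ∠AKB = 77°  [A on ray KT]

∠AKB = 77°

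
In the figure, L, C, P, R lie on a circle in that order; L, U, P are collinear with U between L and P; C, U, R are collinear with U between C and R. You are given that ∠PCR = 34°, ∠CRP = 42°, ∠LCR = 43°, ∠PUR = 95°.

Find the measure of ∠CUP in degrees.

∠CUP = 85°

1. ∠CLP = 42°  [same arc CP]
2. ∠CUL = 95°  [△LUC]
3. ∠CUP = 85°  [linear pair at U on LP]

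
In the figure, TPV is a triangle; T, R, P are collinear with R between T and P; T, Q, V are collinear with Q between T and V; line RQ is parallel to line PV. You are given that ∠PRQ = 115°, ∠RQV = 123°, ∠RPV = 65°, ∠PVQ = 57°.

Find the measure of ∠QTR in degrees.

∠QTR = 58°

1. ∠QRT = 65°  [linear pair at R on TP]
2. ∠RQT = 57°  [linear pair at Q on TV]
3. ∠QTR = 58°  [△TRQ]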